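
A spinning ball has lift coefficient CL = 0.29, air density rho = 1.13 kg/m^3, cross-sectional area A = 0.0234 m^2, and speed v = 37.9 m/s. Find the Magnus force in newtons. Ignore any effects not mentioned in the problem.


FM = 0.5 * CL * rho * A * v^2
FM = 0.5 * 0.29 * 1.13 * 0.0234 * 37.9^2
v^2 = 1436.41
FM = 0.5 * 0.29 * 1.13 * 0.0234 * 1436.41 = 5.5073 N

5.5073 N


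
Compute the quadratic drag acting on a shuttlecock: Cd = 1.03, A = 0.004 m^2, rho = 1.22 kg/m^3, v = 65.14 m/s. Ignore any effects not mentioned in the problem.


Fd = 0.5 * Cd * rho * A * v^2
Fd = 0.5 * 1.03 * 1.22 * 0.004 * 65.14^2
v^2 = 4243.2196
Fd = 0.5 * 1.03 * 1.22 * 0.004 * 4243.2196 = 10.6641 N

10.6641 N


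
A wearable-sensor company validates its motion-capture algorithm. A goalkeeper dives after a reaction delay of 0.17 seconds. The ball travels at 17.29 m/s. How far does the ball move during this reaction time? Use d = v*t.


d = v * t
d = 17.29 * 0.17
d = 2.9393 m

2.9393 m


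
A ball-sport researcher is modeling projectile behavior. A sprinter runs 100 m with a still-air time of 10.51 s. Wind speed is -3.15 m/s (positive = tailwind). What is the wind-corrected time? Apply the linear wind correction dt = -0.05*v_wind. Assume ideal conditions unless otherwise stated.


dt = -0.05 * v_wind = -0.05 * -3.15 = 0.1575 s
t_corrected = t_still + dt = 10.51 + (0.1575)
t_corrected = 10.6675 s

10.6675 s


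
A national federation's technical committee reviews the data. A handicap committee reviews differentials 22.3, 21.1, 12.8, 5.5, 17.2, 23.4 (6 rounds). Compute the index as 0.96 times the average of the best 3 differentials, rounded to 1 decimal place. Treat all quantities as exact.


All differentials: 22.3, 21.1, 12.8, 5.5, 17.2, 23.4
Sorted: 5.5, 12.8, 17.2, 21.1, 22.3, 23.4
Best 3: 5.5, 12.8, 17.2
Average of best = 35.5 / 3 = 11.8333
Raw index = 11.8333 * 0.96 = 11.36
Handicap index = round(11.36, 1) = 11.4

11.4


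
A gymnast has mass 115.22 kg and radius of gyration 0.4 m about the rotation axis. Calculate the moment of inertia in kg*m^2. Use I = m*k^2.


I = m * k^2
I = 115.22 * 0.4^2
I = 115.22 * 0.16 = 18.4352 kg*m^2

18.4352 kg*m^2


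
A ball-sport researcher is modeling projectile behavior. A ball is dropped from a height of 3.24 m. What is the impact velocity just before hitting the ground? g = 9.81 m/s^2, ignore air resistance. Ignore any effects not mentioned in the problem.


v = sqrt(2 * g * h)
v = sqrt(2 * 9.81 * 3.24)
v = sqrt(63.5688) = 7.973 m/s

7.973 m/s


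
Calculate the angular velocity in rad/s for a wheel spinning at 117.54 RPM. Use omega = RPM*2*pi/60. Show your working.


omega = RPM * 2 * pi / 60
omega = 117.54 * 2 * 3.14159 / 60
omega = 738.5256 / 60 = 12.3088 rad/s

12.3088 rad/s


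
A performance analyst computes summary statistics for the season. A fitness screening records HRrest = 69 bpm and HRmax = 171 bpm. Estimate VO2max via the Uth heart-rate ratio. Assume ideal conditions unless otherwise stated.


VO2max = 15.3 * HRmax / HRrest
VO2max = 15.3 * 171 / 69
VO2max = 2616.3 / 69 = 37.9174 mL/kg/min

37.9174 mL/kg/min


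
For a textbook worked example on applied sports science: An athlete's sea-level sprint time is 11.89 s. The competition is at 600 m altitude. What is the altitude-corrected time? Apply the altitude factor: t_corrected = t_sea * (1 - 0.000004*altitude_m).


Correction factor = 1 - 0.000004 * 600 = 0.9976
t_corrected = t_sea * factor = 11.89 * 0.9976
t_corrected = 11.8615 s

11.8615 s


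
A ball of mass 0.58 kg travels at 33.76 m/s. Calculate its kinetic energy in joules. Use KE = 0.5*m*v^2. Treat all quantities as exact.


KE = 0.5 * m * v^2
KE = 0.5 * 0.58 * 33.76^2
KE = 0.5 * 0.58 * 1139.7376 = 330.5239 J

330.5239 J


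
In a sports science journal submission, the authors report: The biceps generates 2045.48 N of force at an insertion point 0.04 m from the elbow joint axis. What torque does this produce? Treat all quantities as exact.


tau = F * d
tau = 2045.48 * 0.04
tau = 81.8192 N*m

81.8192 N*m


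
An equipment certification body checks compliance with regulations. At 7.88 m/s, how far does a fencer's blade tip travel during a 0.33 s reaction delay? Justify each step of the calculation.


d = v * t
d = 7.88 * 0.33
d = 2.6004 m

2.6004 m


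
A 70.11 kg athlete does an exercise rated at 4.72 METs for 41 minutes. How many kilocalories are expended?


kcal = MET * mass * time_hr
Convert time: 41 min = 0.6833 hr
kcal = 4.72 * 70.11 * 0.6833
kcal = 226.1281 kcal

226.1281 kcal


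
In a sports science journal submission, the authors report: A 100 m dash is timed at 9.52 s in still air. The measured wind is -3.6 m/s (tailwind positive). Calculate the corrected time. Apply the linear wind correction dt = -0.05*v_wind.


dt = -0.05 * v_wind = -0.05 * -3.6 = 0.18 s
t_corrected = t_still + dt = 9.52 + (0.18)
t_corrected = 9.7 s

9.7 s


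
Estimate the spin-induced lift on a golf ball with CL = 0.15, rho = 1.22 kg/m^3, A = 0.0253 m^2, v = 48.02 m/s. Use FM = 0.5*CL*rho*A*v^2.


FM = 0.5 * CL * rho * A * v^2
FM = 0.5 * 0.15 * 1.22 * 0.0253 * 48.02^2
v^2 = 2305.9204
FM = 0.5 * 0.15 * 1.22 * 0.0253 * 2305.9204 = 5.3381 N

5.3381 N


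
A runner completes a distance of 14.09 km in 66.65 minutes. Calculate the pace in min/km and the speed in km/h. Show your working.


Pace = time / distance = 66.65 min / 14.09 km = 4.7303 min/km
Speed = distance / time_in_hours = 14.09 / 1.1108 hr
Speed = 12.6842 km/h

4.7303 min/km, 12.6842 km/h


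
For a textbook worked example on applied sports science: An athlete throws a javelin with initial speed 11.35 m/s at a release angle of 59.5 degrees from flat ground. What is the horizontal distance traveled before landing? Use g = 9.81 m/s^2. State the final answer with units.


R = v^2 * sin(2*theta) / g
Convert angle to radians: theta = 59.5 deg = 1.0385 rad
sin(2*theta) = sin(2.0769) = 0.8746
R = 11.35^2 * 0.8746 / 9.81
R = 128.8225 * 0.8746 / 9.81 = 11.4853 m

11.4853 m


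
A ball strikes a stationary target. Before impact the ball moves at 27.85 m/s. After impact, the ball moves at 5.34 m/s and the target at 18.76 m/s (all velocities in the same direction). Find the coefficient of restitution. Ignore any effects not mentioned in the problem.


e = (v2_after - v1_after) / (v1_before - v2_before)
Numerator = 18.76 - 5.34 = 13.42
Denominator = 27.85 - 0 = 27.85
e = 13.42 / 27.85 = 0.4819

0.4819


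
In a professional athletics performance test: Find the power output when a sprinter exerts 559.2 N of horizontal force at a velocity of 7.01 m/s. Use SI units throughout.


P = F * v
P = 559.2 * 7.01
P = 3919.992 W

3919.992 W


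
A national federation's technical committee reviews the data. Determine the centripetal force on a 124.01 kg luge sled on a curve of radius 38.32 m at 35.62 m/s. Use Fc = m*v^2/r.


Fc = m * v^2 / r
v^2 = 35.62^2 = 1268.7844
Fc = 124.01 * 1268.7844 / 38.32
Fc = 157341.9534 / 38.32 = 4106.0009 N

4106.0009 N


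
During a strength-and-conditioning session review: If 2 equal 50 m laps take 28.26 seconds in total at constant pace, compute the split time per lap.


Split time = total_time / n_laps = 28.26 / 2
Split time = 14.13 s per lap

14.13 s


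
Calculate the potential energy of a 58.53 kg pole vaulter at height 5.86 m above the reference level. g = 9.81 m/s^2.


PE = m * g * h
PE = 58.53 * 9.81 * 5.86
PE = 574.1793 * 5.86 = 3364.6907 J

3364.6907 J


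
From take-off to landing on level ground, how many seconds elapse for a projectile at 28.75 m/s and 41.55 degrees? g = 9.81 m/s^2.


T = 2*v*sin(theta)/g
sin(theta) = sin(41.55 deg) = 0.6633
T = 2*28.75*0.6633 / 9.81
T = 38.1382 / 9.81 = 3.8877 s

3.8877 s


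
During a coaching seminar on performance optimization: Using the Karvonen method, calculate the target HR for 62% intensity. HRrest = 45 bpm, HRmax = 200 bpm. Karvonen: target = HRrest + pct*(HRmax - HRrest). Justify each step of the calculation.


Target = HRrest + pct*(HRmax - HRrest)
Heart rate reserve = HRmax - HRrest = 200 - 45 = 155 bpm
Fraction = 62% = 0.62
Target = 45 + 0.62 * 155
Target = 45 + 96.1 = 141.1 bpm

141.1 bpm


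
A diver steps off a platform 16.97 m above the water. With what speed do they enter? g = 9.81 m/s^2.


v = sqrt(2 * g * h)
v = sqrt(2 * 9.81 * 16.97)
v = sqrt(332.9514) = 18.247 m/s

18.247 m/s


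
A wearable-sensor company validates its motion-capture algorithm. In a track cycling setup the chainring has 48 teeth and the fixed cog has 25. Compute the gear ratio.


GR = front_teeth / rear_teeth
GR = 48 / 25
GR = 1.92

1.92


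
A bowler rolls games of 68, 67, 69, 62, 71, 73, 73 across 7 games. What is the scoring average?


Average = sum / n
Sum = 483
Average = 483 / 7 = 69

69


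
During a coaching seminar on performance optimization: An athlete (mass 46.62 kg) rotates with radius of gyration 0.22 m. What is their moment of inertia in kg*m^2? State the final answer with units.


I = m * k^2
I = 46.62 * 0.22^2
I = 46.62 * 0.0484 = 2.2564 kg*m^2

2.2564 kg*m^2


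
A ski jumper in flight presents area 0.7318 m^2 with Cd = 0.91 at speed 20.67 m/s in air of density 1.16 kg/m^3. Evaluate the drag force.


Fd = 0.5 * Cd * rho * A * v^2
Fd = 0.5 * 0.91 * 1.16 * 0.7318 * 20.67^2
v^2 = 427.2489
Fd = 0.5 * 0.91 * 1.16 * 0.7318 * 427.2489 = 165.0223 N

165.0223 N


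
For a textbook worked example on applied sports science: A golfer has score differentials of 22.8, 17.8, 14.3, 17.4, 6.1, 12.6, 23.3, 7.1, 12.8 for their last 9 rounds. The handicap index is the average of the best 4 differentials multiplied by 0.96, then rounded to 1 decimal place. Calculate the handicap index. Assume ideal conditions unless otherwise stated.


All differentials: 22.8, 17.8, 14.3, 17.4, 6.1, 12.6, 23.3, 7.1, 12.8
Sorted: 6.1, 7.1, 12.6, 12.8, 14.3, 17.4, 17.8, 22.8, 23.3
Best 4: 6.1, 7.1, 12.6, 12.8
Average of best = 38.6 / 4 = 9.65
Raw index = 9.65 * 0.96 = 9.264
Handicap index = round(9.264, 1) = 9.3

9.3


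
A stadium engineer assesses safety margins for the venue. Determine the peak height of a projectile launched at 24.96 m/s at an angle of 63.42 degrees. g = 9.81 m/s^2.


H = (v*sin(theta))^2 / (2*g)
vy = v*sin(theta) = 24.96 * sin(63.42 deg) = 22.322 m/s
H = vy^2 / (2*g) = 498.2712 / (2*9.81)
H = 498.2712 / 19.62 = 25.3961 m

25.3961 m


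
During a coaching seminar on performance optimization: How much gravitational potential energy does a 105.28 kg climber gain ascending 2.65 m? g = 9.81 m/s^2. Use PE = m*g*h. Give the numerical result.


PE = m * g * h
PE = 105.28 * 9.81 * 2.65
PE = 1032.7968 * 2.65 = 2736.9115 J

2736.9115 J


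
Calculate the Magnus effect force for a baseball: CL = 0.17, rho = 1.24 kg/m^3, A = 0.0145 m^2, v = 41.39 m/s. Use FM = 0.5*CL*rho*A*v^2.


FM = 0.5 * CL * rho * A * v^2
FM = 0.5 * 0.17 * 1.24 * 0.0145 * 41.39^2
v^2 = 1713.1321
FM = 0.5 * 0.17 * 1.24 * 0.0145 * 1713.1321 = 2.6182 N

2.6182 N


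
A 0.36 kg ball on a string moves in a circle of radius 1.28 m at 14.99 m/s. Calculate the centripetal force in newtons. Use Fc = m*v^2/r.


Fc = m * v^2 / r
v^2 = 14.99^2 = 224.7001
Fc = 0.36 * 224.7001 / 1.28
Fc = 80.892 / 1.28 = 63.1969 N

63.1969 N


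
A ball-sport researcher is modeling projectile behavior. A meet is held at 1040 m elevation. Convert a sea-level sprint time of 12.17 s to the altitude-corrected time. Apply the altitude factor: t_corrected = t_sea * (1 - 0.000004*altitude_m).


Correction factor = 1 - 0.000004 * 1040 = 0.99584
t_corrected = t_sea * factor = 12.17 * 0.99584
t_corrected = 12.1194 s

12.1194 s


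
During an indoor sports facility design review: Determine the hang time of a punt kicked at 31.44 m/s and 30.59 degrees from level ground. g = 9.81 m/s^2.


T = 2*v*sin(theta)/g
sin(theta) = sin(30.59 deg) = 0.5089
T = 2*31.44*0.5089 / 9.81
T = 31.9991 / 9.81 = 3.2619 s

3.2619 s


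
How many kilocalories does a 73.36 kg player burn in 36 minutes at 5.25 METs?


kcal = MET * mass * time_hr
Convert time: 36 min = 0.6 hr
kcal = 5.25 * 73.36 * 0.6
kcal = 231.084 kcal

231.084 kcal


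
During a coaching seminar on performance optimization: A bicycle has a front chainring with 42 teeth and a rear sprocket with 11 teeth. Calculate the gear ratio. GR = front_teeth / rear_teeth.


GR = front_teeth / rear_teeth
GR = 42 / 11
GR = 3.8182

3.8182


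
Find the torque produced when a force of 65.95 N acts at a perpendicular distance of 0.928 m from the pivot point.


tau = F * d
tau = 65.95 * 0.928
tau = 61.2016 N*m

61.2016 N*m


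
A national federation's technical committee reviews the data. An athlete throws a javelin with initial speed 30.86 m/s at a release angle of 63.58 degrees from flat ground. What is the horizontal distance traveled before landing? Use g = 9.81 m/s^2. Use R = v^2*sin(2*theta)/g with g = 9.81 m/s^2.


R = v^2 * sin(2*theta) / g
Convert angle to radians: theta = 63.58 deg = 1.1097 rad
sin(2*theta) = sin(2.2194) = 0.797
R = 30.86^2 * 0.797 / 9.81
R = 952.3396 * 0.797 / 9.81 = 77.3668 m

77.3668 m


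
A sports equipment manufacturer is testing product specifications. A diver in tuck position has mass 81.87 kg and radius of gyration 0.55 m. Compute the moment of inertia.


I = m * k^2
I = 81.87 * 0.55^2
I = 81.87 * 0.3025 = 24.7657 kg*m^2

24.7657 kg*m^2


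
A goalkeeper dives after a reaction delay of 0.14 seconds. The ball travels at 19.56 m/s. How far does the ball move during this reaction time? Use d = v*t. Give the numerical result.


d = v * t
d = 19.56 * 0.14
d = 2.7384 m

2.7384 m


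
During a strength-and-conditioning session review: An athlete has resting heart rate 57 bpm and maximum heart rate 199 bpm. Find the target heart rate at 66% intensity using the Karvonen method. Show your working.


Target = HRrest + pct*(HRmax - HRrest)
Heart rate reserve = HRmax - HRrest = 199 - 57 = 142 bpm
Fraction = 66% = 0.66
Target = 57 + 0.66 * 142
Target = 57 + 93.72 = 150.72 bpm

150.72 bpm


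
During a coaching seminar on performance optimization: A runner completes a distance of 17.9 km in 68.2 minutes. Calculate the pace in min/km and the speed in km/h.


Pace = time / distance = 68.2 min / 17.9 km = 3.8101 min/km
Speed = distance / time_in_hours = 17.9 / 1.1367 hr
Speed = 15.7478 km/h

3.8101 min/km, 15.7478 km/h


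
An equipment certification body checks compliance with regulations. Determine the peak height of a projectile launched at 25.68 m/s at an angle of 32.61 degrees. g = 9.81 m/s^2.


H = (v*sin(theta))^2 / (2*g)
vy = v*sin(theta) = 25.68 * sin(32.61 deg) = 13.8394 m/s
H = vy^2 / (2*g) = 191.5293 / (2*9.81)
H = 191.5293 / 19.62 = 9.7619 m

9.7619 m


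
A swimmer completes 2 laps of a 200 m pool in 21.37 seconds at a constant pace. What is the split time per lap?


Split time = total_time / n_laps = 21.37 / 2
Split time = 10.685 s per lap

10.685 s


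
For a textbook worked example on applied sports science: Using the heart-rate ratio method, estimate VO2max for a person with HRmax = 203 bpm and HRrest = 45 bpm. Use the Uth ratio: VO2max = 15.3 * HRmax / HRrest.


VO2max = 15.3 * HRmax / HRrest
VO2max = 15.3 * 203 / 45
VO2max = 3105.9 / 45 = 69.02 mL/kg/min

69.02 mL/kg/min


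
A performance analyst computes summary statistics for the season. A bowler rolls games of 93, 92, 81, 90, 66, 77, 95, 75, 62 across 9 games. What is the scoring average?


Average = sum / n
Sum = 731
Average = 731 / 9 = 81.2222

81.2222


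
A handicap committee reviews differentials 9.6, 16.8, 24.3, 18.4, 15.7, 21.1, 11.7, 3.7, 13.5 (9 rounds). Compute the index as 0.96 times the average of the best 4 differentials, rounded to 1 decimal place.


All differentials: 9.6, 16.8, 24.3, 18.4, 15.7, 21.1, 11.7, 3.7, 13.5
Sorted: 3.7, 9.6, 11.7, 13.5, 15.7, 16.8, 18.4, 21.1, 24.3
Best 4: 3.7, 9.6, 11.7, 13.5
Average of best = 38.5 / 4 = 9.625
Raw index = 9.625 * 0.96 = 9.24
Handicap index = round(9.24, 1) = 9.2

9.2


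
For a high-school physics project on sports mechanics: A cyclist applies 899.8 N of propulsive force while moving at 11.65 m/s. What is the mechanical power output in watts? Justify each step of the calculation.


P = F * v
P = 899.8 * 11.65
P = 10482.67 W

10482.67 W


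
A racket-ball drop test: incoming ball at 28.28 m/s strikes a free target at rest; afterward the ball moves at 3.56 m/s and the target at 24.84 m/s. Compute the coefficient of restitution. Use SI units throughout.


e = (v2_after - v1_after) / (v1_before - v2_before)
Numerator = 24.84 - 3.56 = 21.28
Denominator = 28.28 - 0 = 28.28
e = 21.28 / 28.28 = 0.7525

0.7525


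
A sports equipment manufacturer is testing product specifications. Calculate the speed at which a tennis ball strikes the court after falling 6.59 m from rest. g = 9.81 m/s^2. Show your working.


v = sqrt(2 * g * h)
v = sqrt(2 * 9.81 * 6.59)
v = sqrt(129.2958) = 11.3708 m/s

11.3708 m/s


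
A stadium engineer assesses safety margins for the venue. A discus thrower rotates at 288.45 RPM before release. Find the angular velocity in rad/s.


omega = RPM * 2 * pi / 60
omega = 288.45 * 2 * 3.14159 / 60
omega = 1812.3848 / 60 = 30.2064 rad/s

30.2064 rad/s


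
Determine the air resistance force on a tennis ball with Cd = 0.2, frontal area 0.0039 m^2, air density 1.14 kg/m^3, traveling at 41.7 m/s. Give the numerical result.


Fd = 0.5 * Cd * rho * A * v^2
Fd = 0.5 * 0.2 * 1.14 * 0.0039 * 41.7^2
v^2 = 1738.89
Fd = 0.5 * 0.2 * 1.14 * 0.0039 * 1738.89 = 0.7731 N

0.7731 N


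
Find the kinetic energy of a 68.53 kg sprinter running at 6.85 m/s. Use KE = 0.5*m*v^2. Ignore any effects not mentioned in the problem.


KE = 0.5 * m * v^2
KE = 0.5 * 68.53 * 6.85^2
KE = 0.5 * 68.53 * 46.9225 = 1607.7995 J

1607.7995 J


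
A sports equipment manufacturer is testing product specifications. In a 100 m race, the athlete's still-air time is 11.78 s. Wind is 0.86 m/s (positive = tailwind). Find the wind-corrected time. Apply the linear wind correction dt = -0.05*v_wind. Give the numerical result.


dt = -0.05 * v_wind = -0.05 * 0.86 = -0.043 s
t_corrected = t_still + dt = 11.78 + (-0.043)
t_corrected = 11.737 s

11.737 s


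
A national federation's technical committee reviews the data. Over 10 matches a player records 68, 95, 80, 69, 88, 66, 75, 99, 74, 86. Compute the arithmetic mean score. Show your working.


Average = sum / n
Sum = 800
Average = 800 / 10 = 80

80


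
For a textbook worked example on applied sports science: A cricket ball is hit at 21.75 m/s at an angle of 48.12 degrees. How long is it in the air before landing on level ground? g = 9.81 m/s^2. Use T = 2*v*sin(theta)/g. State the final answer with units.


T = 2*v*sin(theta)/g
sin(theta) = sin(48.12 deg) = 0.7445
T = 2*21.75*0.7445 / 9.81
T = 32.3877 / 9.81 = 3.3015 s

3.3015 s


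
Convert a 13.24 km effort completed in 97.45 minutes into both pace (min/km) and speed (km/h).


Pace = time / distance = 97.45 min / 13.24 km = 7.3603 min/km
Speed = distance / time_in_hours = 13.24 / 1.6242 hr
Speed = 8.1519 km/h

7.3603 min/km, 8.1519 km/h


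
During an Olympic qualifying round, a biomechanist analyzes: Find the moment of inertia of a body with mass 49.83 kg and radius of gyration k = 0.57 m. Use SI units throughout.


I = m * k^2
I = 49.83 * 0.57^2
I = 49.83 * 0.3249 = 16.1898 kg*m^2

16.1898 kg*m^2


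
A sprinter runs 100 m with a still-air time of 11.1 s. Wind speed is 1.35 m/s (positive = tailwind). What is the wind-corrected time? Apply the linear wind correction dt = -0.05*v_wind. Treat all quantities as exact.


dt = -0.05 * v_wind = -0.05 * 1.35 = -0.0675 s
t_corrected = t_still + dt = 11.1 + (-0.0675)
t_corrected = 11.0325 s

11.0325 s


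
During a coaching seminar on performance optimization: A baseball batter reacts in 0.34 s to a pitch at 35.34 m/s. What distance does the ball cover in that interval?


d = v * t
d = 35.34 * 0.34
d = 12.0156 m

12.0156 m


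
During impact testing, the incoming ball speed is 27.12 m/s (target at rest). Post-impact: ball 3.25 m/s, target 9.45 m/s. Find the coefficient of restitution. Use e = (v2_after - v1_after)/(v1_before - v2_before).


e = (v2_after - v1_after) / (v1_before - v2_before)
Numerator = 9.45 - 3.25 = 6.2
Denominator = 27.12 - 0 = 27.12
e = 6.2 / 27.12 = 0.2286

0.2286


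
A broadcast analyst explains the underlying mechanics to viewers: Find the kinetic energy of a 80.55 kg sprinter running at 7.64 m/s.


KE = 0.5 * m * v^2
KE = 0.5 * 80.55 * 7.64^2
KE = 0.5 * 80.55 * 58.3696 = 2350.8356 J

2350.8356 J


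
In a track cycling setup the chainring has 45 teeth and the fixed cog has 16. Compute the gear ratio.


GR = front_teeth / rear_teeth
GR = 45 / 16
GR = 2.8125

2.8125


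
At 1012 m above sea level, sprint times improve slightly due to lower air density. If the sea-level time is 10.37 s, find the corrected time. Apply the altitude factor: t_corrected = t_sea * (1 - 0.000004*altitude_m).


Correction factor = 1 - 0.000004 * 1012 = 0.995952
t_corrected = t_sea * factor = 10.37 * 0.995952
t_corrected = 10.328 s

10.328 s


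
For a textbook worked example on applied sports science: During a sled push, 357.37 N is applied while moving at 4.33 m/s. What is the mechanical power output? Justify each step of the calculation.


P = F * v
P = 357.37 * 4.33
P = 1547.4121 W

1547.4121 W


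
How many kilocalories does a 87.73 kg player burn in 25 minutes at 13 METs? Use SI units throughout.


kcal = MET * mass * time_hr
Convert time: 25 min = 0.4167 hr
kcal = 13 * 87.73 * 0.4167
kcal = 475.2042 kcal

475.2042 kcal


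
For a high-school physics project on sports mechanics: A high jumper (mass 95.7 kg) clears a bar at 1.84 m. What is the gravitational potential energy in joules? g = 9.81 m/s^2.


PE = m * g * h
PE = 95.7 * 9.81 * 1.84
PE = 938.817 * 1.84 = 1727.4233 J

1727.4233 J


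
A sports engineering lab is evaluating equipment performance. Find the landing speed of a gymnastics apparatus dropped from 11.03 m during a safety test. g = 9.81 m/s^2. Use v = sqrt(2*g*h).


v = sqrt(2 * g * h)
v = sqrt(2 * 9.81 * 11.03)
v = sqrt(216.4086) = 14.7108 m/s

14.7108 m/s


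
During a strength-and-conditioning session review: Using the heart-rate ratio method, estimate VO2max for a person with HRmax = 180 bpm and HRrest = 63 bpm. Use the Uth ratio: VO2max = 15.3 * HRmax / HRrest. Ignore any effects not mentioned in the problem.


VO2max = 15.3 * HRmax / HRrest
VO2max = 15.3 * 180 / 63
VO2max = 2754 / 63 = 43.7143 mL/kg/min

43.7143 mL/kg/min


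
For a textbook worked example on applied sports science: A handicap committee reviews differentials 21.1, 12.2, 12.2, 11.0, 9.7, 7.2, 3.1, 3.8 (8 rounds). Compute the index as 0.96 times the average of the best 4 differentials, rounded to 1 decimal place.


All differentials: 21.1, 12.2, 12.2, 11.0, 9.7, 7.2, 3.1, 3.8
Sorted: 3.1, 3.8, 7.2, 9.7, 11.0, 12.2, 12.2, 21.1
Best 4: 3.1, 3.8, 7.2, 9.7
Average of best = 23.8 / 4 = 5.95
Raw index = 5.95 * 0.96 = 5.712
Handicap index = round(5.712, 1) = 5.7

5.7


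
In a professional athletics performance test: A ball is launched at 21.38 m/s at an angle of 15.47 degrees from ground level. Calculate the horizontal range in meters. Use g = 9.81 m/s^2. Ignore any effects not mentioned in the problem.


R = v^2 * sin(2*theta) / g
Convert angle to radians: theta = 15.47 deg = 0.27 rad
sin(2*theta) = sin(0.54) = 0.5141
R = 21.38^2 * 0.5141 / 9.81
R = 457.1044 * 0.5141 / 9.81 = 23.9568 m

23.9568 m


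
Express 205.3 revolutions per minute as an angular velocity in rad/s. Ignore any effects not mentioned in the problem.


omega = RPM * 2 * pi / 60
omega = 205.3 * 2 * 3.14159 / 60
omega = 1289.9379 / 60 = 21.499 rad/s

21.499 rad/s


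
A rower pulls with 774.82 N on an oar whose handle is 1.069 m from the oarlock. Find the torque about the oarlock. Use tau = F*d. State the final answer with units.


tau = F * d
tau = 774.82 * 1.069
tau = 828.2826 N*m

828.2826 N*m


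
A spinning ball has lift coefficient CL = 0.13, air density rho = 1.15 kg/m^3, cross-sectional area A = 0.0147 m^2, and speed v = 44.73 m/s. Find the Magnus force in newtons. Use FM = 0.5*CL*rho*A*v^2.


FM = 0.5 * CL * rho * A * v^2
FM = 0.5 * 0.13 * 1.15 * 0.0147 * 44.73^2
v^2 = 2000.7729
FM = 0.5 * 0.13 * 1.15 * 0.0147 * 2000.7729 = 2.1985 N

2.1985 N


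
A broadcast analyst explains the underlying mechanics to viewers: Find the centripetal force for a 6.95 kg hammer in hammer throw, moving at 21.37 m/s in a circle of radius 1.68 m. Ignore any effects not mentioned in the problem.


Fc = m * v^2 / r
v^2 = 21.37^2 = 456.6769
Fc = 6.95 * 456.6769 / 1.68
Fc = 3173.9045 / 1.68 = 1889.2288 N

1889.2288 N


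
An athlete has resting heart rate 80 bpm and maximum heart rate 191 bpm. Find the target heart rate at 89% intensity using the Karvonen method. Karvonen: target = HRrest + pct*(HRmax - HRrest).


Target = HRrest + pct*(HRmax - HRrest)
Heart rate reserve = HRmax - HRrest = 191 - 80 = 111 bpm
Fraction = 89% = 0.89
Target = 80 + 0.89 * 111
Target = 80 + 98.79 = 178.79 bpm

178.79 bpm


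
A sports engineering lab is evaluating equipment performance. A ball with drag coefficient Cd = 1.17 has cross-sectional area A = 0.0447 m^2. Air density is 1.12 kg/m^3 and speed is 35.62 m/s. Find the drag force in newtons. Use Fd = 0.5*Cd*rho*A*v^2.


Fd = 0.5 * Cd * rho * A * v^2
Fd = 0.5 * 1.17 * 1.12 * 0.0447 * 35.62^2
v^2 = 1268.7844
Fd = 0.5 * 1.17 * 1.12 * 0.0447 * 1268.7844 = 37.1594 N

37.1594 N


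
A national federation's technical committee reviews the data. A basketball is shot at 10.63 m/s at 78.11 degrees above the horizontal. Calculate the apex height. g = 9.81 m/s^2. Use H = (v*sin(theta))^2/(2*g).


H = (v*sin(theta))^2 / (2*g)
vy = v*sin(theta) = 10.63 * sin(78.11 deg) = 10.4019 m/s
H = vy^2 / (2*g) = 108.2002 / (2*9.81)
H = 108.2002 / 19.62 = 5.5148 m

5.5148 m


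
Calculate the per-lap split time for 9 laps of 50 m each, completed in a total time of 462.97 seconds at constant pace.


Split time = total_time / n_laps = 462.97 / 9
Split time = 51.4411 s per lap

51.4411 s


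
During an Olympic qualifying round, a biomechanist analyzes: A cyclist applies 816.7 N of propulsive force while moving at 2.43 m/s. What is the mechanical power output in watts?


P = F * v
P = 816.7 * 2.43
P = 1984.581 W

1984.581 W


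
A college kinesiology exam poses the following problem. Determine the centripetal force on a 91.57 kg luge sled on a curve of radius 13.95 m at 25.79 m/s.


Fc = m * v^2 / r
v^2 = 25.79^2 = 665.1241
Fc = 91.57 * 665.1241 / 13.95
Fc = 60905.4138 / 13.95 = 4365.9795 N

4365.9795 N


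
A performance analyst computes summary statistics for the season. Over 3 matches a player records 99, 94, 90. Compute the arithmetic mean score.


Average = sum / n
Sum = 283
Average = 283 / 3 = 94.3333

94.3333


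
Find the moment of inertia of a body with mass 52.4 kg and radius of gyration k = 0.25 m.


I = m * k^2
I = 52.4 * 0.25^2
I = 52.4 * 0.0625 = 3.275 kg*m^2

3.275 kg*m^2


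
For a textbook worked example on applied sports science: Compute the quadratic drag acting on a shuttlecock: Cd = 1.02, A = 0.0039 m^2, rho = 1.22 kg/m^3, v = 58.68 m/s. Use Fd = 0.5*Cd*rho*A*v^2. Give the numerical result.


Fd = 0.5 * Cd * rho * A * v^2
Fd = 0.5 * 1.02 * 1.22 * 0.0039 * 58.68^2
v^2 = 3443.3424
Fd = 0.5 * 1.02 * 1.22 * 0.0039 * 3443.3424 = 8.3555 N

8.3555 N


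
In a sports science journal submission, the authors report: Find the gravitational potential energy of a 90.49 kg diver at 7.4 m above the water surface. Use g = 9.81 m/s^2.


PE = m * g * h
PE = 90.49 * 9.81 * 7.4
PE = 887.7069 * 7.4 = 6569.0311 J

6569.0311 J


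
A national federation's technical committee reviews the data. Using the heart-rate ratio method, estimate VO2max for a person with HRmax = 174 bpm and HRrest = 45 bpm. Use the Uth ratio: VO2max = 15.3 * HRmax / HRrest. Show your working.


VO2max = 15.3 * HRmax / HRrest
VO2max = 15.3 * 174 / 45
VO2max = 2662.2 / 45 = 59.16 mL/kg/min

59.16 mL/kg/min


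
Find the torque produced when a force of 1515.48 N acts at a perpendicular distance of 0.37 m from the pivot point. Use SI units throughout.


tau = F * d
tau = 1515.48 * 0.37
tau = 560.7276 N*m

560.7276 N*m


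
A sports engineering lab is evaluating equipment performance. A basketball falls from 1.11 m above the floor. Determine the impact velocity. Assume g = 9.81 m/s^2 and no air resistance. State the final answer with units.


v = sqrt(2 * g * h)
v = sqrt(2 * 9.81 * 1.11)
v = sqrt(21.7782) = 4.6667 m/s

4.6667 m/s


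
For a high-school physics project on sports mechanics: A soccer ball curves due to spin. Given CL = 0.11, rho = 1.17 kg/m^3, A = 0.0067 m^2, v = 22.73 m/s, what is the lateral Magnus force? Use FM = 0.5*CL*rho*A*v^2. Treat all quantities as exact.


FM = 0.5 * CL * rho * A * v^2
FM = 0.5 * 0.11 * 1.17 * 0.0067 * 22.73^2
v^2 = 516.6529
FM = 0.5 * 0.11 * 1.17 * 0.0067 * 516.6529 = 0.2228 N

0.2228 N


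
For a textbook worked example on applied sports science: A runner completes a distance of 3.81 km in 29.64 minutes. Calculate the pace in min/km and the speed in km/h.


Pace = time / distance = 29.64 min / 3.81 km = 7.7795 min/km
Speed = distance / time_in_hours = 3.81 / 0.494 hr
Speed = 7.7126 km/h

7.7795 min/km, 7.7126 km/h


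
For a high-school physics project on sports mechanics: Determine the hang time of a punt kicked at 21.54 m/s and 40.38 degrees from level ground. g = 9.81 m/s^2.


T = 2*v*sin(theta)/g
sin(theta) = sin(40.38 deg) = 0.6479
T = 2*21.54*0.6479 / 9.81
T = 27.9096 / 9.81 = 2.845 s

2.845 s


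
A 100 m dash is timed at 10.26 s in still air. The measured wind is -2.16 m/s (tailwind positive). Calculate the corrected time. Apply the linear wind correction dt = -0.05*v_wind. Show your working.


dt = -0.05 * v_wind = -0.05 * -2.16 = 0.108 s
t_corrected = t_still + dt = 10.26 + (0.108)
t_corrected = 10.368 s

10.368 s


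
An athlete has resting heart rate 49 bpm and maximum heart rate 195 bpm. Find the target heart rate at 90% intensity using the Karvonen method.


Target = HRrest + pct*(HRmax - HRrest)
Heart rate reserve = HRmax - HRrest = 195 - 49 = 146 bpm
Fraction = 90% = 0.9
Target = 49 + 0.9 * 146
Target = 49 + 131.4 = 180.4 bpm

180.4 bpm


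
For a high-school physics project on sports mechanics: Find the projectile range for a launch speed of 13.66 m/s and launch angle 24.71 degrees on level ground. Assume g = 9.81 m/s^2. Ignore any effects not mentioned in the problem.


R = v^2 * sin(2*theta) / g
Convert angle to radians: theta = 24.71 deg = 0.4313 rad
sin(2*theta) = sin(0.8625) = 0.7595
R = 13.66^2 * 0.7595 / 9.81
R = 186.5956 * 0.7595 / 9.81 = 14.4464 m

14.4464 m


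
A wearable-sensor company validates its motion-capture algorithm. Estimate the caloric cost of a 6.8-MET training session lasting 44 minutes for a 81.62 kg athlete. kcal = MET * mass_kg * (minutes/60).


kcal = MET * mass * time_hr
Convert time: 44 min = 0.7333 hr
kcal = 6.8 * 81.62 * 0.7333
kcal = 407.0117 kcal

407.0117 kcal


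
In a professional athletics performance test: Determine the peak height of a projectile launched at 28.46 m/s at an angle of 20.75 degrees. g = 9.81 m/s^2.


H = (v*sin(theta))^2 / (2*g)
vy = v*sin(theta) = 28.46 * sin(20.75 deg) = 10.0831 m/s
H = vy^2 / (2*g) = 101.6694 / (2*9.81)
H = 101.6694 / 19.62 = 5.1819 m

5.1819 m


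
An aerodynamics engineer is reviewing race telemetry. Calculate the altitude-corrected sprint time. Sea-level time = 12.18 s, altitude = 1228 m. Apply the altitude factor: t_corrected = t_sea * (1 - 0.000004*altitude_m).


Correction factor = 1 - 0.000004 * 1228 = 0.995088
t_corrected = t_sea * factor = 12.18 * 0.995088
t_corrected = 12.1202 s

12.1202 s


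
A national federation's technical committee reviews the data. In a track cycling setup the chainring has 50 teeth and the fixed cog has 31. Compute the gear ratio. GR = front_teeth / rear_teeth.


GR = front_teeth / rear_teeth
GR = 50 / 31
GR = 1.6129

1.6129


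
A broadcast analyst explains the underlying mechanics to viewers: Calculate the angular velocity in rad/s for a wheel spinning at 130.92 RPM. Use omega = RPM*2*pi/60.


omega = RPM * 2 * pi / 60
omega = 130.92 * 2 * 3.14159 / 60
omega = 822.5946 / 60 = 13.7099 rad/s

13.7099 rad/s


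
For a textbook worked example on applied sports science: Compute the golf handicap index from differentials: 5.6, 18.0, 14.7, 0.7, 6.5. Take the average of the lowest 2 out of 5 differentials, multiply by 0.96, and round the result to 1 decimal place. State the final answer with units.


All differentials: 5.6, 18.0, 14.7, 0.7, 6.5
Sorted: 0.7, 5.6, 6.5, 14.7, 18.0
Best 2: 0.7, 5.6
Average of best = 6.3 / 2 = 3.15
Raw index = 3.15 * 0.96 = 3.024
Handicap index = round(3.024, 1) = 3.0

3.0


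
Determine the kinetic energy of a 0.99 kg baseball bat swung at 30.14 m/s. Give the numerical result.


KE = 0.5 * m * v^2
KE = 0.5 * 0.99 * 30.14^2
KE = 0.5 * 0.99 * 908.4196 = 449.6677 J

449.6677 J


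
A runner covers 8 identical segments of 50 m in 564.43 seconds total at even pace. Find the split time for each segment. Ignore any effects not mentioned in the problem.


Split time = total_time / n_laps = 564.43 / 8
Split time = 70.5537 s per lap

70.5537 s


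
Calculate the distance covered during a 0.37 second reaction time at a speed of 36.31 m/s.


d = v * t
d = 36.31 * 0.37
d = 13.4347 m

13.4347 m


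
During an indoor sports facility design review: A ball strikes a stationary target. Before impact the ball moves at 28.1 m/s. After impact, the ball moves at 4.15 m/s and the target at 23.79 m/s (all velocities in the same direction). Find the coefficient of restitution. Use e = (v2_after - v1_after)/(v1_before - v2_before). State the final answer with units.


e = (v2_after - v1_after) / (v1_before - v2_before)
Numerator = 23.79 - 4.15 = 19.64
Denominator = 28.1 - 0 = 28.1
e = 19.64 / 28.1 = 0.6989

0.6989


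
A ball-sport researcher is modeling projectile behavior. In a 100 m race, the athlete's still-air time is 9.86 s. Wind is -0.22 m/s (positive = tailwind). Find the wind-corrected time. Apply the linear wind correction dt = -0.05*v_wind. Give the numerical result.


dt = -0.05 * v_wind = -0.05 * -0.22 = 0.011 s
t_corrected = t_still + dt = 9.86 + (0.011)
t_corrected = 9.871 s

9.871 s


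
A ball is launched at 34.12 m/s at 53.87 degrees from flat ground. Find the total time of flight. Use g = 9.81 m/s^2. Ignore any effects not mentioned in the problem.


T = 2*v*sin(theta)/g
sin(theta) = sin(53.87 deg) = 0.8077
T = 2*34.12*0.8077 / 9.81
T = 55.1162 / 9.81 = 5.6184 s

5.6184 s


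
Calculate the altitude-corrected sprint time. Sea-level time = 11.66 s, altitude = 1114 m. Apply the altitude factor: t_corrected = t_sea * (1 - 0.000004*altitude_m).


Correction factor = 1 - 0.000004 * 1114 = 0.995544
t_corrected = t_sea * factor = 11.66 * 0.995544
t_corrected = 11.608 s

11.608 s


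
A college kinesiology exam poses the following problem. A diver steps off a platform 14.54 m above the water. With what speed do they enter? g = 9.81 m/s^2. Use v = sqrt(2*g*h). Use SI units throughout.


v = sqrt(2 * g * h)
v = sqrt(2 * 9.81 * 14.54)
v = sqrt(285.2748) = 16.8901 m/s

16.8901 m/s


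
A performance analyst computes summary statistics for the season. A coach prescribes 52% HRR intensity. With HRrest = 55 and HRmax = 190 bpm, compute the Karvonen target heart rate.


Target = HRrest + pct*(HRmax - HRrest)
Heart rate reserve = HRmax - HRrest = 190 - 55 = 135 bpm
Fraction = 52% = 0.52
Target = 55 + 0.52 * 135
Target = 55 + 70.2 = 125.2 bpm

125.2 bpm


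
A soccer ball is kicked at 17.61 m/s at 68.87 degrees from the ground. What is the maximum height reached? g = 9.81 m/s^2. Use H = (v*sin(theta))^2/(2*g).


H = (v*sin(theta))^2 / (2*g)
vy = v*sin(theta) = 17.61 * sin(68.87 deg) = 16.426 m/s
H = vy^2 / (2*g) = 269.8132 / (2*9.81)
H = 269.8132 / 19.62 = 13.7519 m

13.7519 m


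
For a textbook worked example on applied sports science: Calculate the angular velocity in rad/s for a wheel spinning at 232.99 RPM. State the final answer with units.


omega = RPM * 2 * pi / 60
omega = 232.99 * 2 * 3.14159 / 60
omega = 1463.9193 / 60 = 24.3987 rad/s

24.3987 rad/s


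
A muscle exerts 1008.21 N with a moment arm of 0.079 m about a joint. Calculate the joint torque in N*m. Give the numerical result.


tau = F * d
tau = 1008.21 * 0.079
tau = 79.6486 N*m

79.6486 N*m


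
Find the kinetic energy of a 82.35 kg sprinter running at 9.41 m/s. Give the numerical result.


KE = 0.5 * m * v^2
KE = 0.5 * 82.35 * 9.41^2
KE = 0.5 * 82.35 * 88.5481 = 3645.968 J

3645.968 J


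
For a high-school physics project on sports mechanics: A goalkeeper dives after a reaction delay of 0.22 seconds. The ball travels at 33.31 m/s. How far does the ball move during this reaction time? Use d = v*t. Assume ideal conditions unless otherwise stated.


d = v * t
d = 33.31 * 0.22
d = 7.3282 m

7.3282 m


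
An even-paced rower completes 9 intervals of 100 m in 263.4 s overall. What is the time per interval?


Split time = total_time / n_laps = 263.4 / 9
Split time = 29.2667 s per lap

29.2667 s


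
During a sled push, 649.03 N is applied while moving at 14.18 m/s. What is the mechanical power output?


P = F * v
P = 649.03 * 14.18
P = 9203.2454 W

9203.2454 W


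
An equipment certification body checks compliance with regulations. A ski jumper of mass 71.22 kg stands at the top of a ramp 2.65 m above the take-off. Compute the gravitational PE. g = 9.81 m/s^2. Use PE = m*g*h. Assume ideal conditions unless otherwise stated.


PE = m * g * h
PE = 71.22 * 9.81 * 2.65
PE = 698.6682 * 2.65 = 1851.4707 J

1851.4707 J


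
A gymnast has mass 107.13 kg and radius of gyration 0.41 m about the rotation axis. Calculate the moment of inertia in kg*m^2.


I = m * k^2
I = 107.13 * 0.41^2
I = 107.13 * 0.1681 = 18.0086 kg*m^2

18.0086 kg*m^2


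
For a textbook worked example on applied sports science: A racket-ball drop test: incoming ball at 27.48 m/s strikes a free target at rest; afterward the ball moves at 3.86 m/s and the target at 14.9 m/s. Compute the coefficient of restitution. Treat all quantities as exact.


e = (v2_after - v1_after) / (v1_before - v2_before)
Numerator = 14.9 - 3.86 = 11.04
Denominator = 27.48 - 0 = 27.48
e = 11.04 / 27.48 = 0.4017

0.4017


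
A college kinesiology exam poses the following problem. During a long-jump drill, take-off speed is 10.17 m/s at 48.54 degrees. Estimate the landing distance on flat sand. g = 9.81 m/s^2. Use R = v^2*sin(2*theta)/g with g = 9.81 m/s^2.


R = v^2 * sin(2*theta) / g
Convert angle to radians: theta = 48.54 deg = 0.8472 rad
sin(2*theta) = sin(1.6944) = 0.9924
R = 10.17^2 * 0.9924 / 9.81
R = 103.4289 * 0.9924 / 9.81 = 10.4628 m

10.4628 m


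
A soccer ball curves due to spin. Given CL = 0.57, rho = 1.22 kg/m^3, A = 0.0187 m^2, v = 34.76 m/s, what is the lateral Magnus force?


FM = 0.5 * CL * rho * A * v^2
FM = 0.5 * 0.57 * 1.22 * 0.0187 * 34.76^2
v^2 = 1208.2576
FM = 0.5 * 0.57 * 1.22 * 0.0187 * 1208.2576 = 7.8561 N

7.8561 N


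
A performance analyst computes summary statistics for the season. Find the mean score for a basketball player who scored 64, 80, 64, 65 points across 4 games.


Average = sum / n
Sum = 273
Average = 273 / 4 = 68.25

68.25


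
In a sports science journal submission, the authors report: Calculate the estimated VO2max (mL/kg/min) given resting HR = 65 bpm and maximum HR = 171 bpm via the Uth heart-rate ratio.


VO2max = 15.3 * HRmax / HRrest
VO2max = 15.3 * 171 / 65
VO2max = 2616.3 / 65 = 40.2508 mL/kg/min

40.2508 mL/kg/min


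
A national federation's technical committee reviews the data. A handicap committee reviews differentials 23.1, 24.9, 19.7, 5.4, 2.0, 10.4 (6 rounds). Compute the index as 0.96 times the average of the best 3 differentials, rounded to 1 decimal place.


All differentials: 23.1, 24.9, 19.7, 5.4, 2.0, 10.4
Sorted: 2.0, 5.4, 10.4, 19.7, 23.1, 24.9
Best 3: 2.0, 5.4, 10.4
Average of best = 17.8 / 3 = 5.9333
Raw index = 5.9333 * 0.96 = 5.696
Handicap index = round(5.696, 1) = 5.7

5.7
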